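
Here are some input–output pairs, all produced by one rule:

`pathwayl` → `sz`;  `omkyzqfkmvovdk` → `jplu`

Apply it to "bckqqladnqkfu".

jkme

Looking at the pairs, the operation is to keep one character in every 3, starting at position 3 (positions 3rd, 6th, 9th, ...), then shift every letter 1 place backward in the alphabet (wrapping around).
"bckqqladnqkfu" → "jkme".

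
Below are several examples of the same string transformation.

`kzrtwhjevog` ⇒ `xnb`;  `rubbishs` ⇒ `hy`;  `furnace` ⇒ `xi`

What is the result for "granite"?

What's happening: shift every letter 6 places forward in the alphabet (wrapping around), then keep one character in every 3, starting at position 3 (positions 3rd, 6th, 9th, ...).
Working it through for "granite": intermediate "mxgtozk", final "gz".

gz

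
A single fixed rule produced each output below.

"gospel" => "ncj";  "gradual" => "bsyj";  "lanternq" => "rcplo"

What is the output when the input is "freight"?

gefr

Each output is the input with this applied: delete the first 3 characters, then shift every letter 2 places backward in the alphabet (wrapping around).
On "freight": the first step gives "ight", and the second then gives "gefr".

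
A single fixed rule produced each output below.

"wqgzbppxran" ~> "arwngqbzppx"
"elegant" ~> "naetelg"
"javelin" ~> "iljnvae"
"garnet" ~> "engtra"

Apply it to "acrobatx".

Looking at the pairs, the operation is to move the last 3 characters to the front (rotate right by 3), then swap each adjacent pair of characters (1↔2, 3↔4, ...).
Working it through for "acrobatx": intermediate "atxacrob", final "taaxrcbo".

taaxrcbo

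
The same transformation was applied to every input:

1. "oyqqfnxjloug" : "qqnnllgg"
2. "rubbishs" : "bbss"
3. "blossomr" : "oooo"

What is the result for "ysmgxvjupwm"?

The transformation: keep one character in every 3, starting at position 3 (positions 3rd, 6th, 9th, ...), then double every character.
So "ysmgxvjupwm" becomes "mmvvpp".
(Check on "rubbishs": → "bs" → "bbss" ✓)

mmvvpp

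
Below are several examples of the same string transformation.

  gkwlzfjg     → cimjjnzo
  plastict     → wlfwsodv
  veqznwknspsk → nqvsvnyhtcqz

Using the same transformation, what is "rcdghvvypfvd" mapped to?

ybsiygufgjky

Each output is the input with this applied: swap the front and back halves of the string, then shift every letter 3 places forward in the alphabet (wrapping around).
Working it through for "rcdghvvypfvd": intermediate "vypfvdrcdghv", final "ybsiygufgjky".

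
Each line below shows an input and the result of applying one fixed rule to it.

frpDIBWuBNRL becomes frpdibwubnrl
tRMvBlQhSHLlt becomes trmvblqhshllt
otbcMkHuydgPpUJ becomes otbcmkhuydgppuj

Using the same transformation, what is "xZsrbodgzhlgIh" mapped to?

xzsrbodgzhlgih

Each output is the input with this applied: convert every letter to lowercase.
"xZsrbodgzhlgIh" → "xzsrbodgzhlgih".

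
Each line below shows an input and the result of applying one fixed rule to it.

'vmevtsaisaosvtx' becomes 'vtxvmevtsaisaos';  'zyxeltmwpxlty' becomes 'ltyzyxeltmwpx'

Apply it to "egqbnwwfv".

wfvegqbnw

Rule — move the last 3 characters to the front (rotate right by 3).
Applying that to "egqbnwwfv" gives "wfvegqbnw".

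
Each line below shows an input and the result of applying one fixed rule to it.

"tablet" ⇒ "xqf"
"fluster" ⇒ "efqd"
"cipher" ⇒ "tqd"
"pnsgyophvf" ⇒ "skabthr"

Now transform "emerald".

dmxp

The transformation: shift every letter 12 places forward in the alphabet (wrapping around), then delete the first 3 characters.
Applying both steps to "emerald": "qyqdmxp", then "dmxp".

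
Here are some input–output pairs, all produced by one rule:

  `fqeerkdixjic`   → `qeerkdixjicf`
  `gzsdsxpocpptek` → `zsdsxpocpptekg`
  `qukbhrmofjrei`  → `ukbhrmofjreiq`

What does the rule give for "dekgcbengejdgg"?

The rule is to move the first character to the end.
Doing the same to "dekgcbengejdgg": "ekgcbengejdggd".

ekgcbengejdggd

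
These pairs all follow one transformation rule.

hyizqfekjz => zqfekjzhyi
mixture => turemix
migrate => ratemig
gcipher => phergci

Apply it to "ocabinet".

binetoca

In each case the input is transformed by: move the first 3 characters to the end (rotate left by 3).
For "ocabinet" the result is "binetoca".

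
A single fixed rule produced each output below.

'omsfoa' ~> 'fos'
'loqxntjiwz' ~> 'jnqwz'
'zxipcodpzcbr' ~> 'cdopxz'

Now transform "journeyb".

enry

The rule is to sort the characters into alphabetical order, then keep every other character starting from the second (positions 2nd, 4th, 6th, ...).
Working it through for "journeyb": intermediate "bejnoruy", final "enry".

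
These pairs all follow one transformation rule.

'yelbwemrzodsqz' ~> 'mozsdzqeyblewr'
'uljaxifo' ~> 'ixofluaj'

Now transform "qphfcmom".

mcmopqfh

Looking at the pairs, the operation is to swap each adjacent pair of characters (1↔2, 3↔4, ...), then swap the front and back halves of the string.
On "qphfcmom": the first step gives "pqfhmcmo", and the second then gives "mcmopqfh".
(Check on "yelbwemrzodsqz": → "eyblewrmozsdzq" → "mozsdzqeyblewr" ✓)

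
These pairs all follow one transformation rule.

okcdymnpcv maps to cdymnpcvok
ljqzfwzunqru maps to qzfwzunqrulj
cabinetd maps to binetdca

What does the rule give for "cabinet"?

binetca

Looking at the pairs, the operation is to move the first 2 characters to the end (rotate left by 2).
On "cabinet" that produces "binetca".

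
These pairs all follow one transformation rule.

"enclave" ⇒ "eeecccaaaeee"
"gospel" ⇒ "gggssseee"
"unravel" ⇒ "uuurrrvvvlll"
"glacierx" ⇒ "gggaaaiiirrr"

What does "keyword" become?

kkkyyyoooddd

Rule — keep every other character starting from the first (positions 1st, 3rd, 5th, ...), then repeat every character 3 times.
So "keyword" becomes "kkkyyyoooddd".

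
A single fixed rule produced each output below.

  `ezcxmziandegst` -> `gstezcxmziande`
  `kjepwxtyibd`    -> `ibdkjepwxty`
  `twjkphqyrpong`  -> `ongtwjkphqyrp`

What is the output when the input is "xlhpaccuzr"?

The rule is to move the last 3 characters to the front (rotate right by 3).
Doing the same to "xlhpaccuzr": "uzrxlhpacc".

uzrxlhpacc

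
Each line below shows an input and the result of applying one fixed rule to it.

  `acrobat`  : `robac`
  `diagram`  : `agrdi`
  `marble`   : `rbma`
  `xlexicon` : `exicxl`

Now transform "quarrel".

Looking at the pairs, the operation is to delete the last 2 characters, then move the first 2 characters to the end (rotate left by 2).
For "quarrel" the result is "arrqu".

arrqu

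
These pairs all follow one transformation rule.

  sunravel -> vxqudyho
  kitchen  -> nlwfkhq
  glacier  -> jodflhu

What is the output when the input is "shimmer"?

vklpphu

Each output is the input with this applied: shift every letter 3 places forward in the alphabet (wrapping around).
On "shimmer" that produces "vklpphu".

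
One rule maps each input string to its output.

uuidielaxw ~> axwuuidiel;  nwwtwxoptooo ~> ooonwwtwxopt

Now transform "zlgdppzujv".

Each output is the input with this applied: move the last 3 characters to the front (rotate right by 3).
"zlgdppzujv" → "ujvzlgdppz".

ujvzlgdppz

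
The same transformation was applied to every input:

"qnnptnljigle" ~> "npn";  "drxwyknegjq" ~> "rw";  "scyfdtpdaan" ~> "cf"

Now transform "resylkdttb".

ey

The rule is to keep every other character starting from the second (positions 2nd, 4th, 6th, ...), then delete the last 3 characters.
"resylkdttb" → "ey".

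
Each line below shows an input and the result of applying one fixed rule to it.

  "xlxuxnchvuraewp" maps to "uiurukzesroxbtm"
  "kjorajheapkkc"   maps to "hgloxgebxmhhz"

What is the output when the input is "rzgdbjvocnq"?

The rule is to shift every letter 3 places backward in the alphabet (wrapping around).
Applying that to "rzgdbjvocnq" gives "owdaygslzkn".

owdaygslzkn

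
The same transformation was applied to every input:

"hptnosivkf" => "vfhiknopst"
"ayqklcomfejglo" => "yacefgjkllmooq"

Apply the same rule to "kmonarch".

rachkmno

Looking at the pairs, the operation is to sort the characters into alphabetical order, then move the last character to the front.
Working it through for "kmonarch": intermediate "achkmnor", final "rachkmno".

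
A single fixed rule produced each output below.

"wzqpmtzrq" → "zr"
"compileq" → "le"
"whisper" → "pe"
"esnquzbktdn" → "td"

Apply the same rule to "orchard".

The rule is to move the last 3 characters to the front (rotate right by 3), then keep only the first 2 characters.
Doing the same to "orchard": "ar".

ar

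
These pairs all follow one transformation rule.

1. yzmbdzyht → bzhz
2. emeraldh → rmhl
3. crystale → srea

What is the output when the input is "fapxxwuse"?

xasw

What's happening: keep every other character starting from the second (positions 2nd, 4th, 6th, ...), then swap each adjacent pair of characters (1↔2, 3↔4, ...).
Applying both steps to "fapxxwuse": "axws", then "xasw".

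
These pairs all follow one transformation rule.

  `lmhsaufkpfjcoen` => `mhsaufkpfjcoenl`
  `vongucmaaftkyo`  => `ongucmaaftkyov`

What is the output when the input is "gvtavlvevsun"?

vtavlvevsung

Rule — move the first character to the end.
So "gvtavlvevsun" becomes "vtavlvevsung".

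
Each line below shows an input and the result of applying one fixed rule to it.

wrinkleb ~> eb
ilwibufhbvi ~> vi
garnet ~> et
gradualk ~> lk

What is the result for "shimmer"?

er

The transformation: keep only the last 2 characters.
Applying that to "shimmer" gives "er".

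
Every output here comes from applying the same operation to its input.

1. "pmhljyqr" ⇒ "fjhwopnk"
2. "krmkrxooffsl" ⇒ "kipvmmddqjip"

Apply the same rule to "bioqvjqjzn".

In each case the input is transformed by: shift every letter 2 places backward in the alphabet (wrapping around), then move the first 2 characters to the end (rotate left by 2).
"bioqvjqjzn" → "zgmothohxl" → "mothohxlzg".

mothohxlzg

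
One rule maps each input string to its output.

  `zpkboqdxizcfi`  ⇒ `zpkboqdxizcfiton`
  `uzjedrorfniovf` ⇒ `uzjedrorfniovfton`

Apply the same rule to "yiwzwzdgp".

The rule is to append "ton".
Doing the same to "yiwzwzdgp": "yiwzwzdgpton".

yiwzwzdgpton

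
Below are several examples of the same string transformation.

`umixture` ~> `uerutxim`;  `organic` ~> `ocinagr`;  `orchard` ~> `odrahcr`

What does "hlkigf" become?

hfgikl

What's happening: reverse the string, then move the last character to the front.
For "hlkigf" the result is "hfgikl".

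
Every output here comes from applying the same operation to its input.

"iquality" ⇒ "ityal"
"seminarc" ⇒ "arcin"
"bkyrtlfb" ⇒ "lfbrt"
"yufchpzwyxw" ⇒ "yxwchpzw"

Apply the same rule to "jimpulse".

lsepu

What's happening: delete the first 3 characters, then move the last 3 characters to the front (rotate right by 3).
On "jimpulse": the first step gives "pulse", and the second then gives "lsepu".
(Check on "iquality": → "ality" → "ityal" ✓)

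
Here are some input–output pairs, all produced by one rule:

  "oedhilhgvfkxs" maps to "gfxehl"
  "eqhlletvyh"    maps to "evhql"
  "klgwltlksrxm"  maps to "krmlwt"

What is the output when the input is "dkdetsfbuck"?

The rule is to keep every other character starting from the second (positions 2nd, 4th, 6th, ...), then move the last 3 characters to the front (rotate right by 3).
So "dkdetsfbuck" becomes "sbcke".

sbcke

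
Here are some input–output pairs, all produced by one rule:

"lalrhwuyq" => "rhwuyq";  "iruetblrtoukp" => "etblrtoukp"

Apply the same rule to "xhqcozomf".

cozomf

Rule — delete the first 3 characters.
So "xhqcozomf" becomes "cozomf".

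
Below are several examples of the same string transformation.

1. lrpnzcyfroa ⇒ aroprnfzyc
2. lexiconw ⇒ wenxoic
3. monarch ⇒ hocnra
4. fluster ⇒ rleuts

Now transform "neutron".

neourt

Rule — take characters alternately from the front and the back (1st, last, 2nd, 2nd-last, ...), then delete the first character.
"neutron" → "nneourt" → "neourt".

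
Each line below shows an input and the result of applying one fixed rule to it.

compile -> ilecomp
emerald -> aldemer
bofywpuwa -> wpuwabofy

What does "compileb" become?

Looking at the pairs, the operation is to move the first 3 characters to the end (rotate left by 3), then move the first character to the end.
For "compileb", step one produces "pilebcom"; step two turns that into "ilebcomp".

ilebcomp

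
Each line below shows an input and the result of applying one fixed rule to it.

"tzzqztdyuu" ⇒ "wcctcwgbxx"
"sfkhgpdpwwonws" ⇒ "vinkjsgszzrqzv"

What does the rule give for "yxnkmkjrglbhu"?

Looking at the pairs, the operation is to shift every letter 3 places forward in the alphabet (wrapping around).
So "yxnkmkjrglbhu" becomes "baqnpnmujoekx".

baqnpnmujoekx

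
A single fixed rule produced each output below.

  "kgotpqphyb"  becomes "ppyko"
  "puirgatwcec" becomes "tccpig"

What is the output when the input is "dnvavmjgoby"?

Each output is the input with this applied: keep every other character starting from the first (positions 1st, 3rd, 5th, ...), then move the last 3 characters to the front (rotate right by 3).
"dnvavmjgoby" → "dvvjoy" → "joydvv".

joydvv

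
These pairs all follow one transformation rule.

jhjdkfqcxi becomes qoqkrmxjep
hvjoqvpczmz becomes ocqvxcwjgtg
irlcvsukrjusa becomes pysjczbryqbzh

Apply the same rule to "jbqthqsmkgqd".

qixaoxztrnxk

Looking at the pairs, the operation is to shift every letter 7 places forward in the alphabet (wrapping around).
"jbqthqsmkgqd" → "qixaoxztrnxk".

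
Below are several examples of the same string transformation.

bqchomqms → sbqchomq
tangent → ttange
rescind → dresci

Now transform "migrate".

emigra

Looking at the pairs, the operation is to move the last character to the front, then delete the last character.
So "migrate" becomes "emigra".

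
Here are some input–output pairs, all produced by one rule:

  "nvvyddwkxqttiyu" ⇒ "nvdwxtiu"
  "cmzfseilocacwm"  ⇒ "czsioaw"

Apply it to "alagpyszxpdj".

aapsxd

Each output is the input with this applied: keep every other character starting from the first (positions 1st, 3rd, 5th, ...).
On "alagpyszxpdj" that produces "aapsxd".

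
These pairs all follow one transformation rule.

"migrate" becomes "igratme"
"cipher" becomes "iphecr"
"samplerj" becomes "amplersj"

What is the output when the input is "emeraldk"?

In each case the input is transformed by: swap the first and last characters, then move the first character to the end.
Starting from "emeraldk": after the first operation, "kmeralde"; after the second, "meraldek".

meraldek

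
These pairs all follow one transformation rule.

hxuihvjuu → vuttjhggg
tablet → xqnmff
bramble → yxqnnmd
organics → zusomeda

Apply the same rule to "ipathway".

utmmkifb

The pattern: shift every letter 12 places forward in the alphabet (wrapping around), then sort the characters into reverse alphabetical order.
For "ipathway", step one produces "ubmftimk"; step two turns that into "utmmkifb".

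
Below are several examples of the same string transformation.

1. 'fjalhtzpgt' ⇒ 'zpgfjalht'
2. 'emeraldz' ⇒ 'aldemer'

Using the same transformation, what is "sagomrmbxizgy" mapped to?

izgsagomrmbx

What's happening: delete the last character, then move the last 3 characters to the front (rotate right by 3).
Applying both steps to "sagomrmbxizgy": "sagomrmbxizg", then "izgsagomrmbx".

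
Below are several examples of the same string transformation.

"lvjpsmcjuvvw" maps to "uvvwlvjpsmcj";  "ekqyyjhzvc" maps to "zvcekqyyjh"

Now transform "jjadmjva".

The transformation: move the first 2 characters to the end (rotate left by 2), then swap the front and back halves of the string.
For "jjadmjva", step one produces "admjvajj"; step two turns that into "vajjadmj".

vajjadmj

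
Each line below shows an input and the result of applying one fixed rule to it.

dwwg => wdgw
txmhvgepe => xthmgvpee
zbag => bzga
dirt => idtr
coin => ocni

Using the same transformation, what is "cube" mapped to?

uceb

The transformation: swap each adjacent pair of characters (1↔2, 3↔4, ...).
Applying that to "cube" gives "uceb".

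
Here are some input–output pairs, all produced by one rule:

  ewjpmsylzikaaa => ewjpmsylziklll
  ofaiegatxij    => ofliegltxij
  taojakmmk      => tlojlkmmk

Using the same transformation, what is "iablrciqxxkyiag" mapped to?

ilblrciqxxkyilg

In each case the input is transformed by: replace every "a" with "l".
For "iablrciqxxkyiag" the result is "ilblrciqxxkyilg".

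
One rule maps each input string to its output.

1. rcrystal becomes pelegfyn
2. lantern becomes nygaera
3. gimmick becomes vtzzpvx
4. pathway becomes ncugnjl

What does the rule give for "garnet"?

Looking at the pairs, the operation is to shift every letter 13 places forward in the alphabet (wrapping around) — i.e. ROT13, then swap each adjacent pair of characters (1↔2, 3↔4, ...).
For "garnet", step one produces "tnearg"; step two turns that into "ntaegr".

ntaegr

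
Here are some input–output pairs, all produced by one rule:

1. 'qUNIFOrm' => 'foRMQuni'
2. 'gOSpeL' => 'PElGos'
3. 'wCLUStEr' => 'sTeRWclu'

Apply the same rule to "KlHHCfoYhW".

In each case the input is transformed by: swap the front and back halves of the string, then flip the case of every letter.
Working it through for "KlHHCfoYhW": intermediate "foYhWKlHHC", final "FOyHwkLhhc".

FOyHwkLhhc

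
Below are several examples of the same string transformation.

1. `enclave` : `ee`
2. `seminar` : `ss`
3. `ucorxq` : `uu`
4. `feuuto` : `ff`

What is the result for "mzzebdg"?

mm

Rule — repeat every character 3 times, then keep only the first 2 characters.
Applying that to "mzzebdg" gives "mm".
(Check on "seminar": → "ssseeemmmiiinnnaaarrr" → "ss" ✓)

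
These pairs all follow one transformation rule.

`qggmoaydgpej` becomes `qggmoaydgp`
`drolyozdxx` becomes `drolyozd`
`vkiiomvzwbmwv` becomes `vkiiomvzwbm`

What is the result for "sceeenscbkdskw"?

sceeenscbkds

Each output is the input with this applied: delete the last 2 characters.
So "sceeenscbkdskw" becomes "sceeenscbkds".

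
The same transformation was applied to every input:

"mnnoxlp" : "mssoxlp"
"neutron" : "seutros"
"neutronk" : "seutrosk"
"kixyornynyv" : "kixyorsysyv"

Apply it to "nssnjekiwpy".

What's happening: replace every "n" with "s".
For "nssnjekiwpy" the result is "ssssjekiwpy".

ssssjekiwpy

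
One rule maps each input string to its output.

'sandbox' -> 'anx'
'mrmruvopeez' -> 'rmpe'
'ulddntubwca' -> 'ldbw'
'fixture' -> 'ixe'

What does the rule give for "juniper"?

What's happening: swap each adjacent pair of characters (1↔2, 3↔4, ...), then keep one character in every 3, starting at position 1 (positions 1st, 4th, 7th, ...).
For "juniper", step one produces "ujinepr"; step two turns that into "unr".

unr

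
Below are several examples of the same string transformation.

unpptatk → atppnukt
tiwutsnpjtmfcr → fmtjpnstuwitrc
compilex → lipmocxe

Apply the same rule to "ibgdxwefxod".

xfewxdgbido

The rule is to reverse the string, then move the first 2 characters to the end (rotate left by 2).
Doing the same to "ibgdxwefxod": "xfewxdgbido".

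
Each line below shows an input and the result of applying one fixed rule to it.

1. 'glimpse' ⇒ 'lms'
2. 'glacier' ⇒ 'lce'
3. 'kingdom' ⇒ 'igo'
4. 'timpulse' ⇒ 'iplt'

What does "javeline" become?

aeij

Looking at the pairs, the operation is to swap the first and last characters, then keep every other character starting from the second (positions 2nd, 4th, 6th, ...).
On "javeline" that produces "aeij".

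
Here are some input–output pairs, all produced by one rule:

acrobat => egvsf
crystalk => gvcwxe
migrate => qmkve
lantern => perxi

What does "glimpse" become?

Rule — delete the last 2 characters, then shift every letter 4 places forward in the alphabet (wrapping around).
"glimpse" → "glimp" → "kpmqt".

kpmqt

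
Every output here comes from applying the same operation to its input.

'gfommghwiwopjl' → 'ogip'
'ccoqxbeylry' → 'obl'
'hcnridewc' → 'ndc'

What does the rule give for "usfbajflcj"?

fjc

Rule — keep one character in every 3, starting at position 3 (positions 3rd, 6th, 9th, ...).
So "usfbajflcj" becomes "fjc".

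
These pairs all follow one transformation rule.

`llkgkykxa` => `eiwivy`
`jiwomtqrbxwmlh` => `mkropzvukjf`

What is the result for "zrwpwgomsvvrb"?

nuemkqttpz

Looking at the pairs, the operation is to delete the first 3 characters, then shift every letter 2 places backward in the alphabet (wrapping around).
Applying both steps to "zrwpwgomsvvrb": "pwgomsvvrb", then "nuemkqttpz".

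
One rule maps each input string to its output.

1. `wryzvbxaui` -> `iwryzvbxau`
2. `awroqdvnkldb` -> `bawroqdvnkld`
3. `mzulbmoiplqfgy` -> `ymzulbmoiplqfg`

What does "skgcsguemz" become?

Each output is the input with this applied: move the last character to the front.
Doing the same to "skgcsguemz": "zskgcsguem".

zskgcsguem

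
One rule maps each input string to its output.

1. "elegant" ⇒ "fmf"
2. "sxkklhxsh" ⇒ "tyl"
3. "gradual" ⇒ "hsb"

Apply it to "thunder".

The rule is to shift every letter 1 place forward in the alphabet (wrapping around), then keep only the first 3 characters.
Working it through for "thunder": intermediate "uivoefs", final "uiv".

uiv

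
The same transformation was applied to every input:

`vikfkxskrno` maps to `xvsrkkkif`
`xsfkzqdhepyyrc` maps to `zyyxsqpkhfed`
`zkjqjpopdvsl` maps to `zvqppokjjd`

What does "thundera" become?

utnhed

The rule is to delete the last 2 characters, then sort the characters into reverse alphabetical order.
Starting from "thundera": after the first operation, "thunde"; after the second, "utnhed".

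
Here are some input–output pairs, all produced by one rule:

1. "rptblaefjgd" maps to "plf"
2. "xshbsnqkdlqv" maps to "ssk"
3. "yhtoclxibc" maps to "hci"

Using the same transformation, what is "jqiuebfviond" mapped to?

The transformation: delete the last 2 characters, then keep one character in every 3, starting at position 2 (positions 2nd, 5th, 8th, ...).
Starting from "jqiuebfviond": after the first operation, "jqiuebfvio"; after the second, "qev".

qev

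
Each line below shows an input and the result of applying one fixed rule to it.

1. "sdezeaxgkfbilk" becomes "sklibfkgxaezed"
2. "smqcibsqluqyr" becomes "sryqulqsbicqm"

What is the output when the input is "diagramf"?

The pattern: reverse the string, then move the last character to the front.
"diagramf" → "fmargaid" → "dfmargai".

dfmargai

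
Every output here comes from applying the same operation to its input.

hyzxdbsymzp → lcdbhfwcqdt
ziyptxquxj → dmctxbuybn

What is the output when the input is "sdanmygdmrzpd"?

In each case the input is transformed by: shift every letter 4 places forward in the alphabet (wrapping around).
Applying that to "sdanmygdmrzpd" gives "wherqckhqvdth".

wherqckhqvdth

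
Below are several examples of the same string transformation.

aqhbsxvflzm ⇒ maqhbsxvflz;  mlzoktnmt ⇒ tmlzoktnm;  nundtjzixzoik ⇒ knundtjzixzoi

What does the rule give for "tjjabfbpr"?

The pattern: move the last character to the front.
So "tjjabfbpr" becomes "rtjjabfbp".

rtjjabfbp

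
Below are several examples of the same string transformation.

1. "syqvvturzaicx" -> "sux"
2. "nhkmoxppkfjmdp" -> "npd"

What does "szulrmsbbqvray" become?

The rule is to keep one character in every 3, starting at position 1 (positions 1st, 4th, 7th, ...), then keep every other character starting from the first (positions 1st, 3rd, 5th, ...).
On "szulrmsbbqvray": the first step gives "slsqa", and the second then gives "ssa".

ssa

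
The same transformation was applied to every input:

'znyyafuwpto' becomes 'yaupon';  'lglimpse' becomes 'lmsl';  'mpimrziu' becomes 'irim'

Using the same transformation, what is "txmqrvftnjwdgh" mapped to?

Looking at the pairs, the operation is to move the first 2 characters to the end (rotate left by 2), then keep every other character starting from the first (positions 1st, 3rd, 5th, ...).
"txmqrvftnjwdgh" → "mqrvftnjwdghtx" → "mrfnwgt".

mrfnwgt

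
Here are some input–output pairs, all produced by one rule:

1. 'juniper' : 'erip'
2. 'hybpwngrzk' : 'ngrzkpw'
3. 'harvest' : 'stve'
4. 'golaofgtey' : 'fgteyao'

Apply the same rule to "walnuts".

tsnu

The transformation: delete the first 3 characters, then move the first 2 characters to the end (rotate left by 2).
Working it through for "walnuts": intermediate "nuts", final "tsnu".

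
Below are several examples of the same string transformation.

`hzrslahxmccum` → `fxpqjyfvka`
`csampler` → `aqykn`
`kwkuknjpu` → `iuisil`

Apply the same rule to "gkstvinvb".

Each output is the input with this applied: shift every letter 2 places backward in the alphabet (wrapping around), then delete the last 3 characters.
For "gkstvinvb" the result is "eiqrtg".

eiqrtg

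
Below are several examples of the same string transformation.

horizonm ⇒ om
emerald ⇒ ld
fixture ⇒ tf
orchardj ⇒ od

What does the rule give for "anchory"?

What's happening: sort the characters into reverse alphabetical order, then keep one character in every 3, starting at position 3 (positions 3rd, 6th, 9th, ...).
Working it through for "anchory": intermediate "yronhca", final "oc".

oc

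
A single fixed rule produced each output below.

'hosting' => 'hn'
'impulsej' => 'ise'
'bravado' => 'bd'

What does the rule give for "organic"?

oi

What's happening: swap each adjacent pair of characters (1↔2, 3↔4, ...), then keep one character in every 3, starting at position 2 (positions 2nd, 5th, 8th, ...).
So "organic" becomes "oi".
(Check on "hosting": → "ohtsnig" → "hn" ✓)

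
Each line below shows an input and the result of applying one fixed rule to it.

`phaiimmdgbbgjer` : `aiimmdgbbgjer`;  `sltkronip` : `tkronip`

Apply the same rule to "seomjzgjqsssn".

Each output is the input with this applied: delete the first 2 characters.
Applying that to "seomjzgjqsssn" gives "omjzgjqsssn".

omjzgjqsssn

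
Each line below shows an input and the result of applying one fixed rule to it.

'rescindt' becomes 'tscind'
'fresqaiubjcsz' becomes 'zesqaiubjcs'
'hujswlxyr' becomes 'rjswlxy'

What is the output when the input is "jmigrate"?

eigrat

In each case the input is transformed by: delete the first 2 characters, then move the last character to the front.
For "jmigrate", step one produces "igrate"; step two turns that into "eigrat".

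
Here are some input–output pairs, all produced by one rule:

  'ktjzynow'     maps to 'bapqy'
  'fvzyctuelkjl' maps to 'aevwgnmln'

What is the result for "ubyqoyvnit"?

sqaxpkv

Each output is the input with this applied: delete the first 3 characters, then shift every letter 2 places forward in the alphabet (wrapping around).
"ubyqoyvnit" → "sqaxpkv".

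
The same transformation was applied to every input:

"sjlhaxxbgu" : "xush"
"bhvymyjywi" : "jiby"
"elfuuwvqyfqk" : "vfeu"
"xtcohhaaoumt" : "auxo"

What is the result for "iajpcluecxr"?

In each case the input is transformed by: keep one character in every 3, starting at position 1 (positions 1st, 4th, 7th, ...), then swap the front and back halves of the string.
Applying both steps to "iajpcluecxr": "ipux", then "uxip".

uxip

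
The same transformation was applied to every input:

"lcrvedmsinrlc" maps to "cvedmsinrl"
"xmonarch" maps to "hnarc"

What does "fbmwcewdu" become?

The transformation: delete the first 3 characters, then move the last character to the front.
On "fbmwcewdu": the first step gives "wcewdu", and the second then gives "uwcewd".

uwcewd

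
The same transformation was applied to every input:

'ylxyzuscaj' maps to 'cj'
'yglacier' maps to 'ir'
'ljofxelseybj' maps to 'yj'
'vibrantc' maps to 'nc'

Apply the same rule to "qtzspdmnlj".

nj

In each case the input is transformed by: keep every other character starting from the second (positions 2nd, 4th, 6th, ...), then keep only the last 2 characters.
Applying both steps to "qtzspdmnlj": "tsdnj", then "nj".
(Check on "yglacier": → "gair" → "ir" ✓)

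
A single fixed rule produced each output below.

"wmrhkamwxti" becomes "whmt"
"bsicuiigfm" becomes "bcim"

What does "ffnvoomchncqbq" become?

Each output is the input with this applied: keep one character in every 3, starting at position 1 (positions 1st, 4th, 7th, ...).
"ffnvoomchncqbq" → "fvmnb".

fvmnb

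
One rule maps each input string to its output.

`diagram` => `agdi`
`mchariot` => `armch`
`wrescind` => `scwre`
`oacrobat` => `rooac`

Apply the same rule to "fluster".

usfl

Each output is the input with this applied: delete the last 3 characters, then move the last 2 characters to the front (rotate right by 2).
Working it through for "fluster": intermediate "flus", final "usfl".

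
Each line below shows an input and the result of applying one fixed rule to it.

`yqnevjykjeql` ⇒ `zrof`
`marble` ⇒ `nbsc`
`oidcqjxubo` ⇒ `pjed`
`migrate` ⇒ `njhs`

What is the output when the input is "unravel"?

vosb

Rule — shift every letter 1 place forward in the alphabet (wrapping around), then keep only the first 4 characters.
Starting from "unravel": after the first operation, "vosbwfm"; after the second, "vosb".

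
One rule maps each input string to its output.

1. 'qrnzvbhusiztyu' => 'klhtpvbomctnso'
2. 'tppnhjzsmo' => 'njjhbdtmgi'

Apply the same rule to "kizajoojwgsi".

The rule is to shift every letter 6 places backward in the alphabet (wrapping around).
On "kizajoojwgsi" that produces "ectudiidqamc".

ectudiidqamc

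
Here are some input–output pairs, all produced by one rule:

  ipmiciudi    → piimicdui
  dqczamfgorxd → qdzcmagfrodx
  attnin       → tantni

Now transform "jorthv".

The transformation: swap each adjacent pair of characters (1↔2, 3↔4, ...).
"jorthv" → "ojtrvh".

ojtrvh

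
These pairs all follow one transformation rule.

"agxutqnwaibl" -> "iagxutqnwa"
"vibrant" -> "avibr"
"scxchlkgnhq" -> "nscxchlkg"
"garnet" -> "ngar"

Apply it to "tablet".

ltab

Looking at the pairs, the operation is to delete the last 2 characters, then move the last character to the front.
"tablet" → "tabl" → "ltab".
(Check on "garnet": → "garn" → "ngar" ✓)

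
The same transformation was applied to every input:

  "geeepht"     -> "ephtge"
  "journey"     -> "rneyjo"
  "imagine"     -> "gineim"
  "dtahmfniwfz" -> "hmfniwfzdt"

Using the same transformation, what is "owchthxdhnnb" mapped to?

hthxdhnnbow

Each output is the input with this applied: move the first 2 characters to the end (rotate left by 2), then delete the first character.
For "owchthxdhnnb", step one produces "chthxdhnnbow"; step two turns that into "hthxdhnnbow".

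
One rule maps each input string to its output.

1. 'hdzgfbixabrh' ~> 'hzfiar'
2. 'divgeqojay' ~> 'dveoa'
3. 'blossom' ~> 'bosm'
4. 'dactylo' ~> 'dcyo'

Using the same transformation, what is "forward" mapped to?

frad

The rule is to keep every other character starting from the first (positions 1st, 3rd, 5th, ...).
"forward" → "frad".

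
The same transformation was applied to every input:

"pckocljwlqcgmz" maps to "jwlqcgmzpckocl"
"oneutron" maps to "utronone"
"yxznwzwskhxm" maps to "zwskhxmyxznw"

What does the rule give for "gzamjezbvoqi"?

Rule — swap the front and back halves of the string, then move the last character to the front.
Doing the same to "gzamjezbvoqi": "ezbvoqigzamj".

ezbvoqigzamj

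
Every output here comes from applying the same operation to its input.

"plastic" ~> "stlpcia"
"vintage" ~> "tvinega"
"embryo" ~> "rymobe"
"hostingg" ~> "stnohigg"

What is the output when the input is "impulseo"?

suoplmei

In each case the input is transformed by: sort the characters into reverse alphabetical order, then swap each adjacent pair of characters (1↔2, 3↔4, ...).
Working it through for "impulseo": intermediate "uspomlie", final "suoplmei".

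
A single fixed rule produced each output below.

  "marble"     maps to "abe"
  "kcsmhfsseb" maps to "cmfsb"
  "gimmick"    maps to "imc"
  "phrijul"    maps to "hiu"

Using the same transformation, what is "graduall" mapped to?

rdal

The pattern: keep every other character starting from the second (positions 2nd, 4th, 6th, ...).
"graduall" → "rdal".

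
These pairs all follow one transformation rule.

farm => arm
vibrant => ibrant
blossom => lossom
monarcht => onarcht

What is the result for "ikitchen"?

What's happening: delete the first character.
On "ikitchen" that produces "kitchen".

kitchen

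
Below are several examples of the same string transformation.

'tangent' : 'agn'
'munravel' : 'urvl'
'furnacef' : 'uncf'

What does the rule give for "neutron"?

eto

Rule — keep every other character starting from the second (positions 2nd, 4th, 6th, ...).
"neutron" → "eto".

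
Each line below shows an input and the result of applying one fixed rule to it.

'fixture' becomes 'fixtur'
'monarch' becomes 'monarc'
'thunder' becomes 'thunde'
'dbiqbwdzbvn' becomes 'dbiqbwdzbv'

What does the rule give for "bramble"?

brambl

The rule is to delete the last character.
Applying that to "bramble" gives "brambl".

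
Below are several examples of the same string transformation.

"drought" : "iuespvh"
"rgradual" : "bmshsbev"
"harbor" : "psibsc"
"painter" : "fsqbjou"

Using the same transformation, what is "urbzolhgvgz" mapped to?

havscapmihw

Each output is the input with this applied: shift every letter 1 place forward in the alphabet (wrapping around), then move the last 2 characters to the front (rotate right by 2).
So "urbzolhgvgz" becomes "havscapmihw".
(Check on "drought": → "espvhiu" → "iuespvh" ✓)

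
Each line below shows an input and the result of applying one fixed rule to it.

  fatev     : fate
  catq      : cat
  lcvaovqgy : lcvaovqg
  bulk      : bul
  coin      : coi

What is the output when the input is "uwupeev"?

uwupee

The rule is to delete the last character.
"uwupeev" → "uwupee".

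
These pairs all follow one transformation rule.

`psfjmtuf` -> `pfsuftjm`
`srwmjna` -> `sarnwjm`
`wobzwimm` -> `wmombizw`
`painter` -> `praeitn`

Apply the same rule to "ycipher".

What's happening: take characters alternately from the front and the back (1st, last, 2nd, 2nd-last, ...).
On "ycipher" that produces "yrceihp".

yrceihp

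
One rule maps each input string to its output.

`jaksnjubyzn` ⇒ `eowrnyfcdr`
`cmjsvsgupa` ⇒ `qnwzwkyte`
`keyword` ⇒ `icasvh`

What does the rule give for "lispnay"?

mwtrec

The transformation: delete the first character, then shift every letter 4 places forward in the alphabet (wrapping around).
On "lispnay": the first step gives "ispnay", and the second then gives "mwtrec".
(Check on "keyword": → "eyword" → "icasvh" ✓)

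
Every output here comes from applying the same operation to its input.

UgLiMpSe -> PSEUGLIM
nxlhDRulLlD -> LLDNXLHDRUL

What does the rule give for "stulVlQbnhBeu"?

BEUSTULVLQBNH

The transformation: move the last 3 characters to the front (rotate right by 3), then convert every letter to uppercase.
For "stulVlQbnhBeu", step one produces "BeustulVlQbnh"; step two turns that into "BEUSTULVLQBNH".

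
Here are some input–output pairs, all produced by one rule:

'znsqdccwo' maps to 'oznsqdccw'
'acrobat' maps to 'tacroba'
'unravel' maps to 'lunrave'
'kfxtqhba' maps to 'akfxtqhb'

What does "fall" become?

In each case the input is transformed by: move the last character to the front.
Doing the same to "fall": "lfal".

lfal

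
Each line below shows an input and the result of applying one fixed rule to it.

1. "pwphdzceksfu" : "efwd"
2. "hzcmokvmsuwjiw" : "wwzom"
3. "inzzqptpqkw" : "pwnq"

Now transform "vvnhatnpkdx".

pxva

Looking at the pairs, the operation is to keep one character in every 3, starting at position 2 (positions 2nd, 5th, 8th, ...), then move the last 2 characters to the front (rotate right by 2).
Applying both steps to "vvnhatnpkdx": "vapx", then "pxva".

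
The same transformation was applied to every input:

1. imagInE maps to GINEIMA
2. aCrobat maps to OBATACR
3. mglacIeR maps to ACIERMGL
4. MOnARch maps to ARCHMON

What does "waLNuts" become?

The transformation: move the first 3 characters to the end (rotate left by 3), then convert every letter to uppercase.
Applying both steps to "waLNuts": "NutswaL", then "NUTSWAL".

NUTSWAL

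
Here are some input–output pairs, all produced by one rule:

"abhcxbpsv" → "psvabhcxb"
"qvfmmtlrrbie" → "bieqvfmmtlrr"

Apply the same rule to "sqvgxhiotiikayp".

The pattern: move the last 3 characters to the front (rotate right by 3).
Applying that to "sqvgxhiotiikayp" gives "aypsqvgxhiotiik".

aypsqvgxhiotiik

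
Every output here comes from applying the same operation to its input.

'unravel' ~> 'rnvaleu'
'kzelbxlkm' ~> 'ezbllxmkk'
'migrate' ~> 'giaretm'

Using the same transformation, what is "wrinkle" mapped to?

What's happening: move the first character to the end, then swap each adjacent pair of characters (1↔2, 3↔4, ...).
For "wrinkle" the result is "irknelw".
(Check on "migrate": → "igratem" → "giaretm" ✓)

irknelw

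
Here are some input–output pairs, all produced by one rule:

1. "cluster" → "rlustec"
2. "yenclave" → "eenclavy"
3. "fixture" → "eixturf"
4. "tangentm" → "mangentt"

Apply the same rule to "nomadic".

comadin

The transformation: swap the first and last characters.
Applying that to "nomadic" gives "comadin".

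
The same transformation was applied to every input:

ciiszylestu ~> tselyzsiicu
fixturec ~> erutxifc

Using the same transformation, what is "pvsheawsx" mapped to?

Rule — move the last character to the front, then reverse the string.
Applying that to "pvsheawsx" gives "swaehsvpx".

swaehsvpx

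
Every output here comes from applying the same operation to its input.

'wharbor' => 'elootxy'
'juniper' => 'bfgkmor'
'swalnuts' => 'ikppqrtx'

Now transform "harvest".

beopqsx

The rule is to shift every letter 3 places backward in the alphabet (wrapping around), then sort the characters into alphabetical order.
Starting from "harvest": after the first operation, "exosbpq"; after the second, "beopqsx".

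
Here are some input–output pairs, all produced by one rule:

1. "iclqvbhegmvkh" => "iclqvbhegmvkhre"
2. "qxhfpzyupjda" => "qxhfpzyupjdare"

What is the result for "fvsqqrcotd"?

fvsqqrcotdre

Each output is the input with this applied: append "re".
Doing the same to "fvsqqrcotd": "fvsqqrcotdre".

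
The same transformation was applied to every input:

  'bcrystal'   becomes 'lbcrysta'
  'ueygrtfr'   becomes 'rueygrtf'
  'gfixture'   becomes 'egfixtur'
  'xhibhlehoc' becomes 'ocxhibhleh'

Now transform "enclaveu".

What's happening: swap the front and back halves of the string, then move the first 3 characters to the end (rotate left by 3).
Doing the same to "enclaveu": "uenclave".

uenclave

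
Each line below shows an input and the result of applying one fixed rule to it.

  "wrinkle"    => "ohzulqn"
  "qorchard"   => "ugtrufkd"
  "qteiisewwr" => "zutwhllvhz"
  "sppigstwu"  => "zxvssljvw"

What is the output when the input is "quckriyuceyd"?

Each output is the input with this applied: shift every letter 3 places forward in the alphabet (wrapping around), then move the last 2 characters to the front (rotate right by 2).
Starting from "quckriyuceyd": after the first operation, "txfnulbxfhbg"; after the second, "bgtxfnulbxfh".

bgtxfnulbxfh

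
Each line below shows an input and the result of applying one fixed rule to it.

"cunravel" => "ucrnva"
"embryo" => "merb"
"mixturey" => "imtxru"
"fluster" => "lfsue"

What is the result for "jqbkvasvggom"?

qjkbavvsgg

The rule is to swap each adjacent pair of characters (1↔2, 3↔4, ...), then delete the last 2 characters.
For "jqbkvasvggom" the result is "qjkbavvsgg".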